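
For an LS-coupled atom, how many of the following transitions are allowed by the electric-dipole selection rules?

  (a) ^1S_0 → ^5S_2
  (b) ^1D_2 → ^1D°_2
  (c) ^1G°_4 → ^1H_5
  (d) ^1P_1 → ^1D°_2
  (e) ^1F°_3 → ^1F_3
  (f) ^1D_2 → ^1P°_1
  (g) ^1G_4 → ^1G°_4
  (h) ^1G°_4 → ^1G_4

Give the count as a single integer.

(a) forbidden (parity, ΔS, ΔL, ΔJ fail)
(b) allowed
(c) allowed
(d) allowed
(e) allowed
(f) allowed
(g) allowed
(h) allowed
Total allowed: 7 of 8.

7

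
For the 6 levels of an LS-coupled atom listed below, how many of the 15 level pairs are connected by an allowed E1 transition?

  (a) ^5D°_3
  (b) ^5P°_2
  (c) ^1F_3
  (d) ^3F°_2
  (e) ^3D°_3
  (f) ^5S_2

(a)–(b): forbidden (parity).
(a)–(c): forbidden (ΔS).
(a)–(d): forbidden (parity, ΔS).
(a)–(e): forbidden (parity, ΔS).
(a)–(f): forbidden (ΔL).
(b)–(c): forbidden (ΔS, ΔL).
(b)–(d): forbidden (parity, ΔS, ΔL).
(b)–(e): forbidden (parity, ΔS).
(b)–(f): allowed.
(c)–(d): forbidden (ΔS).
(c)–(e): forbidden (ΔS).
(c)–(f): forbidden (parity, ΔS, ΔL).
(d)–(e): forbidden (parity).
(d)–(f): forbidden (ΔS, ΔL).
(e)–(f): forbidden (ΔS, ΔL).
Allowed pairs: 1 of 15.

1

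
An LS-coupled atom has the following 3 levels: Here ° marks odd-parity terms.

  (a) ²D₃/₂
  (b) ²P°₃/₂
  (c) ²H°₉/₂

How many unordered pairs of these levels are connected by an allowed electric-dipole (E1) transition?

1

(a)–(b): allowed.
(a)–(c): forbidden (ΔL, ΔJ).
(b)–(c): forbidden (parity, ΔL, ΔJ).
Allowed pairs: 1 of 3.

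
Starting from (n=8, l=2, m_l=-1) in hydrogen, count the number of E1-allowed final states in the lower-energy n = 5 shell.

E1 requires Δl = ±1, so l_f ∈ {1, 3}; with 0 ≤ l_f ≤ n_f−1 = 4, the allowed l_f values are {1, 3}.
For l_f = 1: m_f ∈ {m_i−1, m_i, m_i+1} ∩ [−1, 1] = {-1, 0} → 2 states.
For l_f = 3: m_f ∈ {m_i−1, m_i, m_i+1} ∩ [−3, 3] = {-2, -1, 0} → 3 states.
Total: 5.

5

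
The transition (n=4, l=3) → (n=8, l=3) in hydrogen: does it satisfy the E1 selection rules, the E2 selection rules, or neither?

Δl = 3 − 3 = +0; l_i + l_f = 6.
E1 (Δl = ±1): not satisfied.
E2 (Δl = 0,±2, l_i+l_f ≥ 2): satisfied.

E2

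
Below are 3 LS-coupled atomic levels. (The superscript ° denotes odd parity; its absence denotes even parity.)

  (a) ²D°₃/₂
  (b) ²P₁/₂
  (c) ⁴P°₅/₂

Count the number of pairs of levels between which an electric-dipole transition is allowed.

(a)–(b): allowed.
(a)–(c): forbidden (parity, ΔS).
(b)–(c): forbidden (ΔS, ΔJ).
Allowed pairs: 1 of 3.

1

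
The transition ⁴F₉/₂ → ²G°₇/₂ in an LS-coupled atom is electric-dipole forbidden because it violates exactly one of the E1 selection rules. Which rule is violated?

Reading off the term symbols: S 3/2→1/2, L 3→4, J 9/2→7/2, parity even→odd.
Parity must change: even → odd — passes.
ΔS = 0: S: 3/2 → 1/2 — fails.
ΔL = 0, ±1 (not L=0↔0): L: 3 → 4, ΔL = +1 — passes.
ΔJ = 0, ±1 (not J=0↔0): J: 9/2 → 7/2, ΔJ = -1 — passes.

the ΔS = 0 rule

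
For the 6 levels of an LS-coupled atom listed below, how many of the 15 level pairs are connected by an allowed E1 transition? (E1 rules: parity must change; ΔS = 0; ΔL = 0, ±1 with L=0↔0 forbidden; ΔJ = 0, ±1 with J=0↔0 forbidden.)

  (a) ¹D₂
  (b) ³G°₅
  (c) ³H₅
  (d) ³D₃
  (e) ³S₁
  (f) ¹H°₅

1

(a)–(b): forbidden (ΔS, ΔL, ΔJ).
(a)–(c): forbidden (parity, ΔS, ΔL, ΔJ).
(a)–(d): forbidden (parity, ΔS).
(a)–(e): forbidden (parity, ΔS, ΔL).
(a)–(f): forbidden (ΔL, ΔJ).
(b)–(c): allowed.
(b)–(d): forbidden (ΔL, ΔJ).
(b)–(e): forbidden (ΔL, ΔJ).
(b)–(f): forbidden (parity, ΔS).
(c)–(d): forbidden (parity, ΔL, ΔJ).
(c)–(e): forbidden (parity, ΔL, ΔJ).
(c)–(f): forbidden (ΔS).
(d)–(e): forbidden (parity, ΔL, ΔJ).
(d)–(f): forbidden (ΔS, ΔL, ΔJ).
(e)–(f): forbidden (ΔS, ΔL, ΔJ).
Allowed pairs: 1 of 15.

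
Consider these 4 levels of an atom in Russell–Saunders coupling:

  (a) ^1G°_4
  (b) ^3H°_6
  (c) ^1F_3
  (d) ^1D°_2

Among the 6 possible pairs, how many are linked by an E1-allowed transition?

2

(a)–(b): forbidden (parity, ΔS, ΔJ).
(a)–(c): allowed.
(a)–(d): forbidden (parity, ΔL, ΔJ).
(b)–(c): forbidden (ΔS, ΔL, ΔJ).
(b)–(d): forbidden (parity, ΔS, ΔL, ΔJ).
(c)–(d): allowed.
Allowed pairs: 2 of 6.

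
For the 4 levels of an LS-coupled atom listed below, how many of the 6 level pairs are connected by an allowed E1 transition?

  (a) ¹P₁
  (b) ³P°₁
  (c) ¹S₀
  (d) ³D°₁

0

(a)–(b): forbidden (ΔS).
(a)–(c): forbidden (parity).
(a)–(d): forbidden (ΔS).
(b)–(c): forbidden (ΔS).
(b)–(d): forbidden (parity).
(c)–(d): forbidden (ΔS, ΔL).
Allowed pairs: 0 of 6.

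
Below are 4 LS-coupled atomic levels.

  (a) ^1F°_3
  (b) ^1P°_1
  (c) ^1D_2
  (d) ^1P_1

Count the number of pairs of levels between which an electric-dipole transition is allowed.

3

(a)–(b): forbidden (parity, ΔL, ΔJ).
(a)–(c): allowed.
(a)–(d): forbidden (ΔL, ΔJ).
(b)–(c): allowed.
(b)–(d): allowed.
(c)–(d): forbidden (parity).
Allowed pairs: 3 of 6.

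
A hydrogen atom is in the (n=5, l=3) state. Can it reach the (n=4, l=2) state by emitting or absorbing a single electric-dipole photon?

Initial l = 3, final l = 2, so Δl = -1. E1 requires Δl = ±1: passes.
All E1 selection rules are satisfied.

allowed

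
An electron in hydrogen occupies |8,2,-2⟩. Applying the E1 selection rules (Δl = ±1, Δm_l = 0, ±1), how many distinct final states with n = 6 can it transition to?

4

E1 requires Δl = ±1, so l_f ∈ {1, 3}; with 0 ≤ l_f ≤ n_f−1 = 5, the allowed l_f values are {1, 3}.
For l_f = 1: m_f ∈ {m_i−1, m_i, m_i+1} ∩ [−1, 1] = {-1} → 1 state.
For l_f = 3: m_f ∈ {m_i−1, m_i, m_i+1} ∩ [−3, 3] = {-3, -2, -1} → 3 states.
Total: 4.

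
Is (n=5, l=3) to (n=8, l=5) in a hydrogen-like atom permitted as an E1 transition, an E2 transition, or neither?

Δl = 5 − 3 = +2; l_i + l_f = 8.
E1 (Δl = ±1): not satisfied.
E2 (Δl = 0,±2, l_i+l_f ≥ 2): satisfied.

E2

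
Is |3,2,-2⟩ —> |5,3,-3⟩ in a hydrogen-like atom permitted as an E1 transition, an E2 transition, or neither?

Δl = 3 − 2 = +1; l_i + l_f = 5.
Δm_l = -1.
E1 (Δl = ±1, |Δm_l| ≤ 1): satisfied.
E2 (Δl = 0,±2, l_i+l_f ≥ 2, |Δm_l| ≤ 2): not satisfied.

E1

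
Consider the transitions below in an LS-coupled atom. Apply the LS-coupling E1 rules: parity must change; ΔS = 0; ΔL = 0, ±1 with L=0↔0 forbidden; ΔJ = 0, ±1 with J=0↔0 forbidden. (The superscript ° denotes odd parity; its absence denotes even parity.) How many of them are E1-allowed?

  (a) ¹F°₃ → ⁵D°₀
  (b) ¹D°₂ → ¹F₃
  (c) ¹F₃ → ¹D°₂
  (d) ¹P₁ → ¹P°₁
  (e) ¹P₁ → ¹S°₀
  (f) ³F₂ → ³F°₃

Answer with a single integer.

(a) forbidden (parity, ΔS, ΔJ fail)
(b) allowed
(c) allowed
(d) allowed
(e) allowed
(f) allowed
Total allowed: 5 of 6.

5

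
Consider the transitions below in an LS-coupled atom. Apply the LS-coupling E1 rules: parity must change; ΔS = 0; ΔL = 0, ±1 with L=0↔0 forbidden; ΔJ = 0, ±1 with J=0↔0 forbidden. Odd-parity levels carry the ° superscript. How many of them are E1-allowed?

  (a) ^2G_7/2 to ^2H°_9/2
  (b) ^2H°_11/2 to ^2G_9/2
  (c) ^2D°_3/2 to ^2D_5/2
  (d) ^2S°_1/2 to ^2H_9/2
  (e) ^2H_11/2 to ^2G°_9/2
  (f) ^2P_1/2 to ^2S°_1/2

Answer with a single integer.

(a) allowed
(b) allowed
(c) allowed
(d) forbidden (ΔL, ΔJ fail)
(e) allowed
(f) allowed
Total allowed: 5 of 6.

5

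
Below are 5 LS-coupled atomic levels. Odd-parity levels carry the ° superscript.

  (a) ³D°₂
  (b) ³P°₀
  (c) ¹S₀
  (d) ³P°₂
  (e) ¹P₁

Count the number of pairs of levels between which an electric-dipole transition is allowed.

(a)–(b): forbidden (parity, ΔJ).
(a)–(c): forbidden (ΔS, ΔL, ΔJ).
(a)–(d): forbidden (parity).
(a)–(e): forbidden (ΔS).
(b)–(c): forbidden (ΔS, ΔJ).
(b)–(d): forbidden (parity, ΔJ).
(b)–(e): forbidden (ΔS).
(c)–(d): forbidden (ΔS, ΔJ).
(c)–(e): forbidden (parity).
(d)–(e): forbidden (ΔS).
Allowed pairs: 0 of 10.

0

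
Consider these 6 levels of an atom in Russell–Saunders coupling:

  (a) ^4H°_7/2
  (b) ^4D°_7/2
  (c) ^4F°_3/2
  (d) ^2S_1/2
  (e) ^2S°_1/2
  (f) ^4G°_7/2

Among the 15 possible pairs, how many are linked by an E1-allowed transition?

0

(a)–(b): forbidden (parity, ΔL).
(a)–(c): forbidden (parity, ΔL, ΔJ).
(a)–(d): forbidden (ΔS, ΔL, ΔJ).
(a)–(e): forbidden (parity, ΔS, ΔL, ΔJ).
(a)–(f): forbidden (parity).
(b)–(c): forbidden (parity, ΔJ).
(b)–(d): forbidden (ΔS, ΔL, ΔJ).
(b)–(e): forbidden (parity, ΔS, ΔL, ΔJ).
(b)–(f): forbidden (parity, ΔL).
(c)–(d): forbidden (ΔS, ΔL).
(c)–(e): forbidden (parity, ΔS, ΔL).
(c)–(f): forbidden (parity, ΔJ).
(d)–(e): forbidden (ΔL).
(d)–(f): forbidden (ΔS, ΔL, ΔJ).
(e)–(f): forbidden (parity, ΔS, ΔL, ΔJ).
Allowed pairs: 0 of 15.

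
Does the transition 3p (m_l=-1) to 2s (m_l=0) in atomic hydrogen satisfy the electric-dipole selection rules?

Initial l = 1, final l = 0, so Δl = -1. E1 requires Δl = ±1: ✓.
m_l: -1 → 0 (Δm_l = +1). |Δm_l| ≤ 1 ✓.
All E1 selection rules are satisfied.

allowed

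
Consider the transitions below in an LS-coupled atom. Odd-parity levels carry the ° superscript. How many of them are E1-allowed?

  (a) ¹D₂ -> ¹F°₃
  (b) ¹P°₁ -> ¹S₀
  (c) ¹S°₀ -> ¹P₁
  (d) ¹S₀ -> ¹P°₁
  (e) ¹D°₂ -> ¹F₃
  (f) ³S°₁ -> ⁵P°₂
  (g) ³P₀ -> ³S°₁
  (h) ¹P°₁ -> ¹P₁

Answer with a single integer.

7

(a) allowed
(b) allowed
(c) allowed
(d) allowed
(e) allowed
(f) forbidden (parity, ΔS fail)
(g) allowed
(h) allowed
Total allowed: 7 of 8.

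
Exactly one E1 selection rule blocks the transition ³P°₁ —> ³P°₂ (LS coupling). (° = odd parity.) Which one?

Reading off the term symbols: S 1→1, L 1→1, J 1→2, parity odd→odd.
ΔL = 0, ±1 (not L=0↔0): L: 1 → 1, ΔL = +0 — satisfied.
ΔS = 0: S: 1 → 1 — satisfied.
Parity must change: odd → odd — violated.
ΔJ = 0, ±1 (not J=0↔0): J: 1 → 2, ΔJ = +1 — satisfied.

parity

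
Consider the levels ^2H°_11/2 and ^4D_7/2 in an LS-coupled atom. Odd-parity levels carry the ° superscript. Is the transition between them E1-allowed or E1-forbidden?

forbidden

Reading off the term symbols: S 1/2→3/2, L 5→2, J 11/2→7/2, parity odd→even.
Parity must change: odd → even — ok.
ΔS = 0: S: 1/2 → 3/2 — fails.
ΔL = 0, ±1 (not L=0↔0): L: 5 → 2, ΔL = -3 — fails.
ΔJ = 0, ±1 (not J=0↔0): J: 11/2 → 7/2, ΔJ = -2 — fails.
Rule(s) violated: ΔS, ΔL, ΔJ.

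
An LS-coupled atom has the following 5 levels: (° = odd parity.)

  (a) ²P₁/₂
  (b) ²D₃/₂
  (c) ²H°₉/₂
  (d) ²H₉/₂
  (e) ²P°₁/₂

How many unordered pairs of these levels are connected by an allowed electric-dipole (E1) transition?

3

(a)–(b): forbidden (parity).
(a)–(c): forbidden (ΔL, ΔJ).
(a)–(d): forbidden (parity, ΔL, ΔJ).
(a)–(e): allowed.
(b)–(c): forbidden (ΔL, ΔJ).
(b)–(d): forbidden (parity, ΔL, ΔJ).
(b)–(e): allowed.
(c)–(d): allowed.
(c)–(e): forbidden (parity, ΔL, ΔJ).
(d)–(e): forbidden (ΔL, ΔJ).
Allowed pairs: 3 of 10.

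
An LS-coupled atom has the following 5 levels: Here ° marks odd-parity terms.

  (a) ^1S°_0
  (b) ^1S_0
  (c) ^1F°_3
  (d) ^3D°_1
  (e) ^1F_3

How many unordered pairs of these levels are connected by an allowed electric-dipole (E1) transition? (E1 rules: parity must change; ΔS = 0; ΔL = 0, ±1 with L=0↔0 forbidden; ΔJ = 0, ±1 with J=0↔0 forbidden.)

(a)–(b): forbidden (ΔL, ΔJ).
(a)–(c): forbidden (parity, ΔL, ΔJ).
(a)–(d): forbidden (parity, ΔS, ΔL).
(a)–(e): forbidden (ΔL, ΔJ).
(b)–(c): forbidden (ΔL, ΔJ).
(b)–(d): forbidden (ΔS, ΔL).
(b)–(e): forbidden (parity, ΔL, ΔJ).
(c)–(d): forbidden (parity, ΔS, ΔJ).
(c)–(e): allowed.
(d)–(e): forbidden (ΔS, ΔJ).
Allowed pairs: 1 of 10.

1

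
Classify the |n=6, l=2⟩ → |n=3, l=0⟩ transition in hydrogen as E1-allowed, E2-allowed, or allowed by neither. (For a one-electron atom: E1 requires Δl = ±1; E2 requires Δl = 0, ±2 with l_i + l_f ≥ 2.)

E2

Δl = 0 − 2 = -2; l_i + l_f = 2.
E1 (Δl = ±1): not satisfied.
E2 (Δl = 0,±2, l_i+l_f ≥ 2): satisfied.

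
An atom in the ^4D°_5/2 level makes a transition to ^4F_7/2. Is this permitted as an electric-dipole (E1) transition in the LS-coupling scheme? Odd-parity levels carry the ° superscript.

allowed

Parity must change: odd → even — satisfied.
ΔS = 0: S: 3/2 → 3/2 — satisfied.
ΔL = 0, ±1 (not L=0↔0): L: 2 → 3, ΔL = +1 — satisfied.
ΔJ = 0, ±1 (not J=0↔0): J: 5/2 → 7/2, ΔJ = +1 — satisfied.
All four E1 rules are satisfied.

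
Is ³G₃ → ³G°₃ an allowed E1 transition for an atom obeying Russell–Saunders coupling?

Initial level: S=1, L=4, J=3, parity even. Final level: S=1, L=4, J=3, parity odd.
ΔL = 0, ±1 (not L=0↔0): L: 4 → 4, ΔL = +0 — ok.
ΔS = 0: S: 1 → 1 — ok.
Parity must change: even → odd — ok.
ΔJ = 0, ±1 (not J=0↔0): J: 3 → 3, ΔJ = +0 — ok.
All four E1 rules are satisfied.

allowed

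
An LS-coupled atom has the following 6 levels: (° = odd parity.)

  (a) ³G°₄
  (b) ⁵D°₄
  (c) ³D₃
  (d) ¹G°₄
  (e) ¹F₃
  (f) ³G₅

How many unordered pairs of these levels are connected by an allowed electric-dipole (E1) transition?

(a)–(b): forbidden (parity, ΔS, ΔL).
(a)–(c): forbidden (ΔL).
(a)–(d): forbidden (parity, ΔS).
(a)–(e): forbidden (ΔS).
(a)–(f): allowed.
(b)–(c): forbidden (ΔS).
(b)–(d): forbidden (parity, ΔS, ΔL).
(b)–(e): forbidden (ΔS).
(b)–(f): forbidden (ΔS, ΔL).
(c)–(d): forbidden (ΔS, ΔL).
(c)–(e): forbidden (parity, ΔS).
(c)–(f): forbidden (parity, ΔL, ΔJ).
(d)–(e): allowed.
(d)–(f): forbidden (ΔS).
(e)–(f): forbidden (parity, ΔS, ΔJ).
Allowed pairs: 2 of 15.

2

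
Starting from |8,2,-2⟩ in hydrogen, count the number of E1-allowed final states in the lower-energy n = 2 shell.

1

E1 requires Δl = ±1, so l_f ∈ {1, 3}; with 0 ≤ l_f ≤ n_f−1 = 1, the allowed l_f values are {1}.
For l_f = 1: m_f ∈ {m_i−1, m_i, m_i+1} ∩ [−1, 1] = {-1} → 1 state.
Total: 1.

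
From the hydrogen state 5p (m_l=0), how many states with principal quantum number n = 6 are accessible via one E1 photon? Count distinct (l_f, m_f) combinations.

E1 requires Δl = ±1, so l_f ∈ {0, 2}; with 0 ≤ l_f ≤ n_f−1 = 5, the allowed l_f values are {0, 2}.
For l_f = 0: m_f ∈ {m_i−1, m_i, m_i+1} ∩ [−0, 0] = {0} → 1 state.
For l_f = 2: m_f ∈ {m_i−1, m_i, m_i+1} ∩ [−2, 2] = {-1, 0, 1} → 3 states.
Total: 4.

4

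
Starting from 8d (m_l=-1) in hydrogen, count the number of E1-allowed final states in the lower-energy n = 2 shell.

2

E1 requires Δl = ±1, so l_f ∈ {1, 3}; with 0 ≤ l_f ≤ n_f−1 = 1, the allowed l_f values are {1}.
For l_f = 1: m_f ∈ {m_i−1, m_i, m_i+1} ∩ [−1, 1] = {-1, 0} → 2 states.
Total: 2.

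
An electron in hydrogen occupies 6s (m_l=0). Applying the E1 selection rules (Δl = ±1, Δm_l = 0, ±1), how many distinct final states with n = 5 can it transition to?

3

E1 requires Δl = ±1, so l_f ∈ {-1, 1}; with 0 ≤ l_f ≤ n_f−1 = 4, the allowed l_f values are {1}.
For l_f = 1: m_f ∈ {m_i−1, m_i, m_i+1} ∩ [−1, 1] = {-1, 0, 1} → 3 states.
Total: 3.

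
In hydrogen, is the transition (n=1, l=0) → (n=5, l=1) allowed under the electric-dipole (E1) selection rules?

allowed

l: 0 → 1 (Δl = +1). Δl = ±1 ok.
All E1 selection rules are satisfied.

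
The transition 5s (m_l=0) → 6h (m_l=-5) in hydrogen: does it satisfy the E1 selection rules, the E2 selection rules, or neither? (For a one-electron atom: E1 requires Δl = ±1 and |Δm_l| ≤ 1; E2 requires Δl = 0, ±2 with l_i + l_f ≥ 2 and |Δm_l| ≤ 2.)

Δl = 5 − 0 = +5; l_i + l_f = 5.
Δm_l = -5.
E1 (Δl = ±1, |Δm_l| ≤ 1): not satisfied.
E2 (Δl = 0,±2, l_i+l_f ≥ 2, |Δm_l| ≤ 2): not satisfied.

neither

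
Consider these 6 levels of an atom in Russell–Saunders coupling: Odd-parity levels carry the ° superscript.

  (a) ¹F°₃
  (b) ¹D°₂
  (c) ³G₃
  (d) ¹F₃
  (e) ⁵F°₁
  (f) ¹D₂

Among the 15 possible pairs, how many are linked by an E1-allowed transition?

(a)–(b): forbidden (parity).
(a)–(c): forbidden (ΔS).
(a)–(d): allowed.
(a)–(e): forbidden (parity, ΔS, ΔJ).
(a)–(f): allowed.
(b)–(c): forbidden (ΔS, ΔL).
(b)–(d): allowed.
(b)–(e): forbidden (parity, ΔS).
(b)–(f): allowed.
(c)–(d): forbidden (parity, ΔS).
(c)–(e): forbidden (ΔS, ΔJ).
(c)–(f): forbidden (parity, ΔS, ΔL).
(d)–(e): forbidden (ΔS, ΔJ).
(d)–(f): forbidden (parity).
(e)–(f): forbidden (ΔS).
Allowed pairs: 4 of 15.

4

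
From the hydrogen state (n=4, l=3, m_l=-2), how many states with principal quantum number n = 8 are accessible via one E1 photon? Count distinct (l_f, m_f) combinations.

E1 requires Δl = ±1, so l_f ∈ {2, 4}; with 0 ≤ l_f ≤ n_f−1 = 7, the allowed l_f values are {2, 4}.
For l_f = 2: m_f ∈ {m_i−1, m_i, m_i+1} ∩ [−2, 2] = {-2, -1} → 2 states.
For l_f = 4: m_f ∈ {m_i−1, m_i, m_i+1} ∩ [−4, 4] = {-3, -2, -1} → 3 states.
Total: 5.

5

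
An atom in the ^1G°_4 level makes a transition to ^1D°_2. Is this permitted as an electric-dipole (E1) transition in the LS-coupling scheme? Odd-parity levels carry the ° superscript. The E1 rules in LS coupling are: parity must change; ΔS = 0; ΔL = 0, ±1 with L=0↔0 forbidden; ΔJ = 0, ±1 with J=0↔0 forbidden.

forbidden

Parity must change: odd → odd — fails.
ΔS = 0: S: 0 → 0 — passes.
ΔL = 0, ±1 (not L=0↔0): L: 4 → 2, ΔL = -2 — fails.
ΔJ = 0, ±1 (not J=0↔0): J: 4 → 2, ΔJ = -2 — fails.
Rule(s) violated: parity, ΔL, ΔJ.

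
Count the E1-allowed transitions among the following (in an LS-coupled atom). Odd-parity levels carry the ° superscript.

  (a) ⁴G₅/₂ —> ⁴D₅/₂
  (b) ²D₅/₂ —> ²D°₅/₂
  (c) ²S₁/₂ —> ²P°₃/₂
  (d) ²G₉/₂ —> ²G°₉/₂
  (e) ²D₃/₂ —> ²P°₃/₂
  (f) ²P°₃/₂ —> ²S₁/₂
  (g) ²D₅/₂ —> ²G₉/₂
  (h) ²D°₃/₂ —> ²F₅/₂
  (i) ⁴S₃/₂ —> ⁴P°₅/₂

(a) forbidden (parity, ΔL fail)
(b) allowed
(c) allowed
(d) allowed
(e) allowed
(f) allowed
(g) forbidden (parity, ΔL, ΔJ fail)
(h) allowed
(i) allowed
Total allowed: 7 of 9.

7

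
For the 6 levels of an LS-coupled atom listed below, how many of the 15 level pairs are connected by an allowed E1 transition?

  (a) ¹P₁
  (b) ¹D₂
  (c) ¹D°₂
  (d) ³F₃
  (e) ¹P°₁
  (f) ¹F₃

(a)–(b): forbidden (parity).
(a)–(c): allowed.
(a)–(d): forbidden (parity, ΔS, ΔL, ΔJ).
(a)–(e): allowed.
(a)–(f): forbidden (parity, ΔL, ΔJ).
(b)–(c): allowed.
(b)–(d): forbidden (parity, ΔS).
(b)–(e): allowed.
(b)–(f): forbidden (parity).
(c)–(d): forbidden (ΔS).
(c)–(e): forbidden (parity).
(c)–(f): allowed.
(d)–(e): forbidden (ΔS, ΔL, ΔJ).
(d)–(f): forbidden (parity, ΔS).
(e)–(f): forbidden (ΔL, ΔJ).
Allowed pairs: 5 of 15.

5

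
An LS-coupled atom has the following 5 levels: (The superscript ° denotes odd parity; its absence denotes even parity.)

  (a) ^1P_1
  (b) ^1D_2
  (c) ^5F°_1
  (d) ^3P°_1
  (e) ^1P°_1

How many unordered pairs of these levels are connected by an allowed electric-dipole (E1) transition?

2

(a)–(b): forbidden (parity).
(a)–(c): forbidden (ΔS, ΔL).
(a)–(d): forbidden (ΔS).
(a)–(e): allowed.
(b)–(c): forbidden (ΔS).
(b)–(d): forbidden (ΔS).
(b)–(e): allowed.
(c)–(d): forbidden (parity, ΔS, ΔL).
(c)–(e): forbidden (parity, ΔS, ΔL).
(d)–(e): forbidden (parity, ΔS).
Allowed pairs: 2 of 10.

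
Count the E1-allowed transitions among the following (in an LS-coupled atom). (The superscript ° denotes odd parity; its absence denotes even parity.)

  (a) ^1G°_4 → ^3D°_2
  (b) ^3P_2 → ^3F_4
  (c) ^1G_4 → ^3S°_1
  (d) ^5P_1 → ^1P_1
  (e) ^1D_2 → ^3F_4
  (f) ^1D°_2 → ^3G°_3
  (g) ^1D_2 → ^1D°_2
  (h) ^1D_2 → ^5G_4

(a) forbidden (parity, ΔS, ΔL, ΔJ fail)
(b) forbidden (parity, ΔL, ΔJ fail)
(c) forbidden (ΔS, ΔL, ΔJ fail)
(d) forbidden (parity, ΔS fail)
(e) forbidden (parity, ΔS, ΔJ fail)
(f) forbidden (parity, ΔS, ΔL fail)
(g) allowed
(h) forbidden (parity, ΔS, ΔL, ΔJ fail)
Total allowed: 1 of 8.

1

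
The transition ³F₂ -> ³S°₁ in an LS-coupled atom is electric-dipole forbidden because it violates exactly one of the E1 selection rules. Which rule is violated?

the ΔL = 0, ±1 rule

Parity must change: even → odd — satisfied.
ΔS = 0: S: 1 → 1 — satisfied.
ΔL = 0, ±1 (not L=0↔0): L: 3 → 0, ΔL = -3 — violated.
ΔJ = 0, ±1 (not J=0↔0): J: 2 → 1, ΔJ = -1 — satisfied.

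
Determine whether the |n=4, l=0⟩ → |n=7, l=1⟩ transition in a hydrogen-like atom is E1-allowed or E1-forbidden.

allowed

l: 0 → 1 (Δl = +1). Δl = ±1 satisfied.
All E1 selection rules are satisfied.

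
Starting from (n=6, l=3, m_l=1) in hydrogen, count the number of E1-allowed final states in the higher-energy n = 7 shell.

6

E1 requires Δl = ±1, so l_f ∈ {2, 4}; with 0 ≤ l_f ≤ n_f−1 = 6, the allowed l_f values are {2, 4}.
For l_f = 2: m_f ∈ {m_i−1, m_i, m_i+1} ∩ [−2, 2] = {0, 1, 2} → 3 states.
For l_f = 4: m_f ∈ {m_i−1, m_i, m_i+1} ∩ [−4, 4] = {0, 1, 2} → 3 states.
Total: 6.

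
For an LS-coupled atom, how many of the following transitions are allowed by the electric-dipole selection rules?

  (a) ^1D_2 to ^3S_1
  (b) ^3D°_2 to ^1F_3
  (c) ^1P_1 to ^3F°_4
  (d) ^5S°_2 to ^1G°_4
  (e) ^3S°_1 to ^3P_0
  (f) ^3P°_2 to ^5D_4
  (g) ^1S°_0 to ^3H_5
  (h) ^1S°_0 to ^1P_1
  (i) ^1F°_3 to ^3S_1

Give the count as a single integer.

2

(a) forbidden (parity, ΔS, ΔL fail)
(b) forbidden (ΔS fails)
(c) forbidden (ΔS, ΔL, ΔJ fail)
(d) forbidden (parity, ΔS, ΔL, ΔJ fail)
(e) allowed
(f) forbidden (ΔS, ΔJ fail)
(g) forbidden (ΔS, ΔL, ΔJ fail)
(h) allowed
(i) forbidden (ΔS, ΔL, ΔJ fail)
Total allowed: 2 of 9.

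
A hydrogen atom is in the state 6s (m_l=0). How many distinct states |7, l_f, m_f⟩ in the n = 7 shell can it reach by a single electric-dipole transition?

3

E1 requires Δl = ±1, so l_f ∈ {-1, 1}; with 0 ≤ l_f ≤ n_f−1 = 6, the allowed l_f values are {1}.
For l_f = 1: m_f ∈ {m_i−1, m_i, m_i+1} ∩ [−1, 1] = {-1, 0, 1} → 3 states.
Total: 3.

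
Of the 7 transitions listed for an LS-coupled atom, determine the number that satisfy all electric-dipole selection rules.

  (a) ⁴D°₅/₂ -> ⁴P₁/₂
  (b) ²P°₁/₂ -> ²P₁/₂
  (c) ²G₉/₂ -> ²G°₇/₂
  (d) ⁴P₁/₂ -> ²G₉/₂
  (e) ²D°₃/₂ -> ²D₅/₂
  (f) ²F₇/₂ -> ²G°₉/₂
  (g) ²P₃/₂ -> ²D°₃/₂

5

(a) forbidden (ΔJ fails)
(b) allowed
(c) allowed
(d) forbidden (parity, ΔS, ΔL, ΔJ fail)
(e) allowed
(f) allowed
(g) allowed
Total allowed: 5 of 7.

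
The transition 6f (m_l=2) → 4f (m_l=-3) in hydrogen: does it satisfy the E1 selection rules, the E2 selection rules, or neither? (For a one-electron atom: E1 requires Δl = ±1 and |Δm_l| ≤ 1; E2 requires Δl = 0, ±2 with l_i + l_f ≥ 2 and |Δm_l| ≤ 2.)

Δl = 3 − 3 = +0; l_i + l_f = 6.
Δm_l = -5.
E1 (Δl = ±1, |Δm_l| ≤ 1): not satisfied.
E2 (Δl = 0,±2, l_i+l_f ≥ 2, |Δm_l| ≤ 2): not satisfied.

neither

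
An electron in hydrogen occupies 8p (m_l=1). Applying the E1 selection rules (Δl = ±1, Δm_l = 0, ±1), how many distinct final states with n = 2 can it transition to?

1

E1 requires Δl = ±1, so l_f ∈ {0, 2}; with 0 ≤ l_f ≤ n_f−1 = 1, the allowed l_f values are {0}.
For l_f = 0: m_f ∈ {m_i−1, m_i, m_i+1} ∩ [−0, 0] = {0} → 1 state.
Total: 1.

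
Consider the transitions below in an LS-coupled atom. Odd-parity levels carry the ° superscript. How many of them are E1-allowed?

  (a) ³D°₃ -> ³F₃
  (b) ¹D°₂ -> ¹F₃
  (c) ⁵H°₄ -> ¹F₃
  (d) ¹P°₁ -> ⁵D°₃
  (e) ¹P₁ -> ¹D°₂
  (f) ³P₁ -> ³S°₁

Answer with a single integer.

(a) allowed
(b) allowed
(c) forbidden (ΔS, ΔL fail)
(d) forbidden (parity, ΔS, ΔJ fail)
(e) allowed
(f) allowed
Total allowed: 4 of 6.

4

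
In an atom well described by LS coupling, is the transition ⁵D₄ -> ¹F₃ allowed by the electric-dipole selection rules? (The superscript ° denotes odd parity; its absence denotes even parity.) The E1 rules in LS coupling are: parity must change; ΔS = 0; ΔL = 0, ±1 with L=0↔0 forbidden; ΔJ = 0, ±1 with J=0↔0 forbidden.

forbidden

Initial level: S=2, L=2, J=4, parity even. Final level: S=0, L=3, J=3, parity even.
Parity must change: even → even — fails.
ΔS = 0: S: 2 → 0 — fails.
ΔL = 0, ±1 (not L=0↔0): L: 2 → 3, ΔL = +1 — passes.
ΔJ = 0, ±1 (not J=0↔0): J: 4 → 3, ΔJ = -1 — passes.
Rule(s) violated: parity, ΔS.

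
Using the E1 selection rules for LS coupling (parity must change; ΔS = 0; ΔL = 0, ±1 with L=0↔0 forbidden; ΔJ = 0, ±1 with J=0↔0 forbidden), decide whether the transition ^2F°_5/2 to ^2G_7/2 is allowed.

Reading off the term symbols: S 1/2→1/2, L 3→4, J 5/2→7/2, parity odd→even.
ΔL = 0, ±1 (not L=0↔0): L: 3 → 4, ΔL = +1 — ✓.
Parity must change: odd → even — ✓.
ΔS = 0: S: 1/2 → 1/2 — ✓.
ΔJ = 0, ±1 (not J=0↔0): J: 5/2 → 7/2, ΔJ = +1 — ✓.
All four E1 rules are satisfied.

allowed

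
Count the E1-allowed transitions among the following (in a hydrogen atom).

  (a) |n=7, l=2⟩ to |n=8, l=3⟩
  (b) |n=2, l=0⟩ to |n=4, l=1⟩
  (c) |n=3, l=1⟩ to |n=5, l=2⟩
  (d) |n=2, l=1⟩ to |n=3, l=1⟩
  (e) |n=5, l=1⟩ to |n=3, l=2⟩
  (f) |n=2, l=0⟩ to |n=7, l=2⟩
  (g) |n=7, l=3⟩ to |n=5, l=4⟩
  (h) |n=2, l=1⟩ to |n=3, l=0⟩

6

(a) allowed
(b) allowed
(c) allowed
(d) forbidden — Δl = +0 (E1 requires Δl = ±1)
(e) allowed
(f) forbidden — Δl = +2 (E1 requires Δl = ±1)
(g) allowed
(h) allowed
Total allowed: 6 of 8.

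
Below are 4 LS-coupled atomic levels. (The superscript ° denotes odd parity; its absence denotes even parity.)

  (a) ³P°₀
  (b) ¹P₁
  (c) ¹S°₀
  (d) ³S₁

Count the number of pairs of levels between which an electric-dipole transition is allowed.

2

(a)–(b): forbidden (ΔS).
(a)–(c): forbidden (parity, ΔS, ΔJ).
(a)–(d): allowed.
(b)–(c): allowed.
(b)–(d): forbidden (parity, ΔS).
(c)–(d): forbidden (ΔS, ΔL).
Allowed pairs: 2 of 6.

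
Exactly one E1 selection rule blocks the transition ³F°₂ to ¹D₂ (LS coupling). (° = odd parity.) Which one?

the ΔS = 0 rule

Parity must change: odd → even — ok.
ΔL = 0, ±1 (not L=0↔0): L: 3 → 2, ΔL = -1 — ok.
ΔS = 0: S: 1 → 0 — fails.
ΔJ = 0, ±1 (not J=0↔0): J: 2 → 2, ΔJ = +0 — ok.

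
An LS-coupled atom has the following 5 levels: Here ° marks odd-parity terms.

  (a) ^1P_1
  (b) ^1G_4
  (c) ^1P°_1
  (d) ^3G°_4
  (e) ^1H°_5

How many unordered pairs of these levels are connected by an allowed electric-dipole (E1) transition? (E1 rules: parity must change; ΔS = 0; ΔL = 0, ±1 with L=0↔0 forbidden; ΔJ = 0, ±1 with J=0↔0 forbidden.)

2

(a)–(b): forbidden (parity, ΔL, ΔJ).
(a)–(c): allowed.
(a)–(d): forbidden (ΔS, ΔL, ΔJ).
(a)–(e): forbidden (ΔL, ΔJ).
(b)–(c): forbidden (ΔL, ΔJ).
(b)–(d): forbidden (ΔS).
(b)–(e): allowed.
(c)–(d): forbidden (parity, ΔS, ΔL, ΔJ).
(c)–(e): forbidden (parity, ΔL, ΔJ).
(d)–(e): forbidden (parity, ΔS).
Allowed pairs: 2 of 10.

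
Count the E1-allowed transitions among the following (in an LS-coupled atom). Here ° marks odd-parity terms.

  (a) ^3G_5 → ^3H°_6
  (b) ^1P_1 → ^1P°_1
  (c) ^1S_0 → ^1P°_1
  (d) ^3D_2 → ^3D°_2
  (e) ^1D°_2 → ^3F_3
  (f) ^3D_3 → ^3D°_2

5

(a) allowed
(b) allowed
(c) allowed
(d) allowed
(e) forbidden (ΔS fails)
(f) allowed
Total allowed: 5 of 6.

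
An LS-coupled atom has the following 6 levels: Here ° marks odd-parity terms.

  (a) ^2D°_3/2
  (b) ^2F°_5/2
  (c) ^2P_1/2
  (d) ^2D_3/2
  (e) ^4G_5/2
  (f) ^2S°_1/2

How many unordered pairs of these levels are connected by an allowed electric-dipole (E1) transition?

4

(a)–(b): forbidden (parity).
(a)–(c): allowed.
(a)–(d): allowed.
(a)–(e): forbidden (ΔS, ΔL).
(a)–(f): forbidden (parity, ΔL).
(b)–(c): forbidden (ΔL, ΔJ).
(b)–(d): allowed.
(b)–(e): forbidden (ΔS).
(b)–(f): forbidden (parity, ΔL, ΔJ).
(c)–(d): forbidden (parity).
(c)–(e): forbidden (parity, ΔS, ΔL, ΔJ).
(c)–(f): allowed.
(d)–(e): forbidden (parity, ΔS, ΔL).
(d)–(f): forbidden (ΔL).
(e)–(f): forbidden (ΔS, ΔL, ΔJ).
Allowed pairs: 4 of 15.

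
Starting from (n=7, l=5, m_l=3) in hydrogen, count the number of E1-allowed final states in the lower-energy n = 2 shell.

E1 requires l_f ∈ {4, 6}, but neither lies in [0, 1], so no final state is reachable.
Total: 0.

0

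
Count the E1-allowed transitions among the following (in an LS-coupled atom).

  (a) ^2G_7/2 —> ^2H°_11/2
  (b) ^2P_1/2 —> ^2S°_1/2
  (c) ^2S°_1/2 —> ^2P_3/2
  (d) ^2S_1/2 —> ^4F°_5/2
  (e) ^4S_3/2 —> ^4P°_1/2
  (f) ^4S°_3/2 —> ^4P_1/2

(a) forbidden (ΔJ fails)
(b) allowed
(c) allowed
(d) forbidden (ΔS, ΔL, ΔJ fail)
(e) allowed
(f) allowed
Total allowed: 4 of 6.

4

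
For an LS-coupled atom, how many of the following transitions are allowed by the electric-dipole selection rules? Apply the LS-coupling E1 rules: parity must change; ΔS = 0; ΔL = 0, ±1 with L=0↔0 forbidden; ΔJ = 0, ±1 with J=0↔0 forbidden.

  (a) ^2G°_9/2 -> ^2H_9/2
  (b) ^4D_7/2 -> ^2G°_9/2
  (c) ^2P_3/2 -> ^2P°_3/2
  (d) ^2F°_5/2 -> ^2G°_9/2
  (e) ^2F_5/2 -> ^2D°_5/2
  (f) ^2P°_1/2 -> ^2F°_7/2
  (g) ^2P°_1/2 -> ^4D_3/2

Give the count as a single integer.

(a) allowed
(b) forbidden (ΔS, ΔL fail)
(c) allowed
(d) forbidden (parity, ΔJ fail)
(e) allowed
(f) forbidden (parity, ΔL, ΔJ fail)
(g) forbidden (ΔS fails)
Total allowed: 3 of 7.

3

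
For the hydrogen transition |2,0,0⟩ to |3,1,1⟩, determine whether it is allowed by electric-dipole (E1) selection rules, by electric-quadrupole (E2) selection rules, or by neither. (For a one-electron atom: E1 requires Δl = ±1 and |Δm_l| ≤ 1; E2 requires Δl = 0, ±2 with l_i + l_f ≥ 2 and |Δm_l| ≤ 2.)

E1

Δl = 1 − 0 = +1; l_i + l_f = 1.
Δm_l = +1.
E1 (Δl = ±1, |Δm_l| ≤ 1): satisfied.
E2 (Δl = 0,±2, l_i+l_f ≥ 2, |Δm_l| ≤ 2): not satisfied.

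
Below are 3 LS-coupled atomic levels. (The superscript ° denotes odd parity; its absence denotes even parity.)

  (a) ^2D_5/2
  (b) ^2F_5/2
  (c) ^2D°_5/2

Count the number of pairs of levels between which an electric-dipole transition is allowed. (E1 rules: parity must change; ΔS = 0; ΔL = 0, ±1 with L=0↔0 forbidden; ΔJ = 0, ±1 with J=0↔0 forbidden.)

2

(a)–(b): forbidden (parity).
(a)–(c): allowed.
(b)–(c): allowed.
Allowed pairs: 2 of 3.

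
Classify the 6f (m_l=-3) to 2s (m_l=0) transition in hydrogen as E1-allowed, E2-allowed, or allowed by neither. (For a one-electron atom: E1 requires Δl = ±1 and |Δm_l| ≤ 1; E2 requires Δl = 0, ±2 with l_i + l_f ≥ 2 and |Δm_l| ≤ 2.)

neither

Δl = 0 − 3 = -3; l_i + l_f = 3.
Δm_l = +3.
E1 (Δl = ±1, |Δm_l| ≤ 1): not satisfied.
E2 (Δl = 0,±2, l_i+l_f ≥ 2, |Δm_l| ≤ 2): not satisfied.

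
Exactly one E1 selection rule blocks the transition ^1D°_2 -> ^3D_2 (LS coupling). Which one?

Initial level: S=0, L=2, J=2, parity odd. Final level: S=1, L=2, J=2, parity even.
Parity must change: odd → even — passes.
ΔS = 0: S: 0 → 1 — fails.
ΔL = 0, ±1 (not L=0↔0): L: 2 → 2, ΔL = +0 — passes.
ΔJ = 0, ±1 (not J=0↔0): J: 2 → 2, ΔJ = +0 — passes.

the ΔS = 0 rule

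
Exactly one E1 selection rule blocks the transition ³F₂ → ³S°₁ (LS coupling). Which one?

the ΔL = 0, ±1 rule

Parity must change: even → odd — ok.
ΔS = 0: S: 1 → 1 — ok.
ΔL = 0, ±1 (not L=0↔0): L: 3 → 0, ΔL = -3 — fails.
ΔJ = 0, ±1 (not J=0↔0): J: 2 → 1, ΔJ = -1 — ok.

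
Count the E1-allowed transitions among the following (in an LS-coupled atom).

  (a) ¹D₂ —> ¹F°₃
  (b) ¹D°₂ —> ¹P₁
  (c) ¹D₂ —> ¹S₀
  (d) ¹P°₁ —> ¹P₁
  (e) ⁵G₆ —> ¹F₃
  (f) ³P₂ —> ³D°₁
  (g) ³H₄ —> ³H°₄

5

(a) allowed
(b) allowed
(c) forbidden (parity, ΔL, ΔJ fail)
(d) allowed
(e) forbidden (parity, ΔS, ΔJ fail)
(f) allowed
(g) allowed
Total allowed: 5 of 7.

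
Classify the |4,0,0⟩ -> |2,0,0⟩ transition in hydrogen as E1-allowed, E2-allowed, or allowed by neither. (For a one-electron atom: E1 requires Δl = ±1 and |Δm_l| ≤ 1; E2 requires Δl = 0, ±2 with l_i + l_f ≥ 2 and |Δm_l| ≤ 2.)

neither

Δl = 0 − 0 = +0; l_i + l_f = 0.
Δm_l = +0.
E1 (Δl = ±1, |Δm_l| ≤ 1): not satisfied.
E2 (Δl = 0,±2, l_i+l_f ≥ 2, |Δm_l| ≤ 2): not satisfied.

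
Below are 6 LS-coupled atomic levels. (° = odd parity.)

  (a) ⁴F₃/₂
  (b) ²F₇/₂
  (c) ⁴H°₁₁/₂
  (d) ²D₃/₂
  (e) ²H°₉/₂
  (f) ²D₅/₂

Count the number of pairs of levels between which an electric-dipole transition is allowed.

(a)–(b): forbidden (parity, ΔS, ΔJ).
(a)–(c): forbidden (ΔL, ΔJ).
(a)–(d): forbidden (parity, ΔS).
(a)–(e): forbidden (ΔS, ΔL, ΔJ).
(a)–(f): forbidden (parity, ΔS).
(b)–(c): forbidden (ΔS, ΔL, ΔJ).
(b)–(d): forbidden (parity, ΔJ).
(b)–(e): forbidden (ΔL).
(b)–(f): forbidden (parity).
(c)–(d): forbidden (ΔS, ΔL, ΔJ).
(c)–(e): forbidden (parity, ΔS).
(c)–(f): forbidden (ΔS, ΔL, ΔJ).
(d)–(e): forbidden (ΔL, ΔJ).
(d)–(f): forbidden (parity).
(e)–(f): forbidden (ΔL, ΔJ).
Allowed pairs: 0 of 15.

0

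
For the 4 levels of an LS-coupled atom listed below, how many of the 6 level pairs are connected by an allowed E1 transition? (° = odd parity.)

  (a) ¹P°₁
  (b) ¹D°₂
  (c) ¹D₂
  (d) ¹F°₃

3

(a)–(b): forbidden (parity).
(a)–(c): allowed.
(a)–(d): forbidden (parity, ΔL, ΔJ).
(b)–(c): allowed.
(b)–(d): forbidden (parity).
(c)–(d): allowed.
Allowed pairs: 3 of 6.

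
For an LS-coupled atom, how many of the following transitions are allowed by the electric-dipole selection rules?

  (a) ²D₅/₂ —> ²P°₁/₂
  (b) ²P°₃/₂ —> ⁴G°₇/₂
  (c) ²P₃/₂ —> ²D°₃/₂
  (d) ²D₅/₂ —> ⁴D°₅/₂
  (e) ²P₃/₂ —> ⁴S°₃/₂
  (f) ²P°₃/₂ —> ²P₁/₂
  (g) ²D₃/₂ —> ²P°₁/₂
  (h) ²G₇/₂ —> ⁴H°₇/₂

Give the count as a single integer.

3

(a) forbidden (ΔJ fails)
(b) forbidden (parity, ΔS, ΔL, ΔJ fail)
(c) allowed
(d) forbidden (ΔS fails)
(e) forbidden (ΔS fails)
(f) allowed
(g) allowed
(h) forbidden (ΔS fails)
Total allowed: 3 of 8.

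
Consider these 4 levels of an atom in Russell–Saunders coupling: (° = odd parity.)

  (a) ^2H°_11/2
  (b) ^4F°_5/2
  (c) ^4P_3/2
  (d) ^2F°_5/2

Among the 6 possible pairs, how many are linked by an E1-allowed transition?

0

(a)–(b): forbidden (parity, ΔS, ΔL, ΔJ).
(a)–(c): forbidden (ΔS, ΔL, ΔJ).
(a)–(d): forbidden (parity, ΔL, ΔJ).
(b)–(c): forbidden (ΔL).
(b)–(d): forbidden (parity, ΔS).
(c)–(d): forbidden (ΔS, ΔL).
Allowed pairs: 0 of 6.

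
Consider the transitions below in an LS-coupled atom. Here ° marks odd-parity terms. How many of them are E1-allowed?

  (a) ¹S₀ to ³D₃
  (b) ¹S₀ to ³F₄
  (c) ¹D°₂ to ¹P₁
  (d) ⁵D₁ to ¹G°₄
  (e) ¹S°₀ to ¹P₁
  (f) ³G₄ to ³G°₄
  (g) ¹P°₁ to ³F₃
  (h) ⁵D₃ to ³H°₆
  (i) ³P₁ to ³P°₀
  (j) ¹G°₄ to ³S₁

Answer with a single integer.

4

(a) forbidden (parity, ΔS, ΔL, ΔJ fail)
(b) forbidden (parity, ΔS, ΔL, ΔJ fail)
(c) allowed
(d) forbidden (ΔS, ΔL, ΔJ fail)
(e) allowed
(f) allowed
(g) forbidden (ΔS, ΔL, ΔJ fail)
(h) forbidden (ΔS, ΔL, ΔJ fail)
(i) allowed
(j) forbidden (ΔS, ΔL, ΔJ fail)
Total allowed: 4 of 10.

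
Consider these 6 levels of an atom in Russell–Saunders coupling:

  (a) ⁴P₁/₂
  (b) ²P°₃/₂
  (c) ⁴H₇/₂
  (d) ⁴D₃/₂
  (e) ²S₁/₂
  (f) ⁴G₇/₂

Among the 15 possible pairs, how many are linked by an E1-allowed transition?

1

(a)–(b): forbidden (ΔS).
(a)–(c): forbidden (parity, ΔL, ΔJ).
(a)–(d): forbidden (parity).
(a)–(e): forbidden (parity, ΔS).
(a)–(f): forbidden (parity, ΔL, ΔJ).
(b)–(c): forbidden (ΔS, ΔL, ΔJ).
(b)–(d): forbidden (ΔS).
(b)–(e): allowed.
(b)–(f): forbidden (ΔS, ΔL, ΔJ).
(c)–(d): forbidden (parity, ΔL, ΔJ).
(c)–(e): forbidden (parity, ΔS, ΔL, ΔJ).
(c)–(f): forbidden (parity).
(d)–(e): forbidden (parity, ΔS, ΔL).
(d)–(f): forbidden (parity, ΔL, ΔJ).
(e)–(f): forbidden (parity, ΔS, ΔL, ΔJ).
Allowed pairs: 1 of 15.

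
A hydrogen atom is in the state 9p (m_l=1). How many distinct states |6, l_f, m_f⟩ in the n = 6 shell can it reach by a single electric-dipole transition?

4

E1 requires Δl = ±1, so l_f ∈ {0, 2}; with 0 ≤ l_f ≤ n_f−1 = 5, the allowed l_f values are {0, 2}.
For l_f = 0: m_f ∈ {m_i−1, m_i, m_i+1} ∩ [−0, 0] = {0} → 1 state.
For l_f = 2: m_f ∈ {m_i−1, m_i, m_i+1} ∩ [−2, 2] = {0, 1, 2} → 3 states.
Total: 4.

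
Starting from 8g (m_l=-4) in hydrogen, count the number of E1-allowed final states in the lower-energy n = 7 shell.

E1 requires Δl = ±1, so l_f ∈ {3, 5}; with 0 ≤ l_f ≤ n_f−1 = 6, the allowed l_f values are {3, 5}.
For l_f = 3: m_f ∈ {m_i−1, m_i, m_i+1} ∩ [−3, 3] = {-3} → 1 state.
For l_f = 5: m_f ∈ {m_i−1, m_i, m_i+1} ∩ [−5, 5] = {-5, -4, -3} → 3 states.
Total: 4.

4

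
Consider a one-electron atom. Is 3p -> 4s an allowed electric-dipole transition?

Δl = 0 − 1 = -1; the E1 rule Δl = ±1 is passes.
All E1 selection rules are satisfied.

allowed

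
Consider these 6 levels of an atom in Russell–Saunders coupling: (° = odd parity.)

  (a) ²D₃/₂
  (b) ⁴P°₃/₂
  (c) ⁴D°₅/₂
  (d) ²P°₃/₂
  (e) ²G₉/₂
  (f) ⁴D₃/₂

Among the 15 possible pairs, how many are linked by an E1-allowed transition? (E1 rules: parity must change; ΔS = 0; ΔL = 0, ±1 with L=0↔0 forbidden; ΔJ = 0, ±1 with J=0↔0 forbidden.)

3

(a)–(b): forbidden (ΔS).
(a)–(c): forbidden (ΔS).
(a)–(d): allowed.
(a)–(e): forbidden (parity, ΔL, ΔJ).
(a)–(f): forbidden (parity, ΔS).
(b)–(c): forbidden (parity).
(b)–(d): forbidden (parity, ΔS).
(b)–(e): forbidden (ΔS, ΔL, ΔJ).
(b)–(f): allowed.
(c)–(d): forbidden (parity, ΔS).
(c)–(e): forbidden (ΔS, ΔL, ΔJ).
(c)–(f): allowed.
(d)–(e): forbidden (ΔL, ΔJ).
(d)–(f): forbidden (ΔS).
(e)–(f): forbidden (parity, ΔS, ΔL, ΔJ).
Allowed pairs: 3 of 15.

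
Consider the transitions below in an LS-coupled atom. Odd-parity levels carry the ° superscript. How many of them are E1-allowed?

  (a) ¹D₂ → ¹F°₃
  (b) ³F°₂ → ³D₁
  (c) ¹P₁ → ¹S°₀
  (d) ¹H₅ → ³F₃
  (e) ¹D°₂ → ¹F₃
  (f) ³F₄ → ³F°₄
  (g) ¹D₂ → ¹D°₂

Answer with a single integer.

6

(a) allowed
(b) allowed
(c) allowed
(d) forbidden (parity, ΔS, ΔL, ΔJ fail)
(e) allowed
(f) allowed
(g) allowed
Total allowed: 6 of 7.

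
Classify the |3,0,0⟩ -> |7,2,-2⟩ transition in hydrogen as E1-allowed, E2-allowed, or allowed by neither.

Δl = 2 − 0 = +2; l_i + l_f = 2.
Δm_l = -2.
E1 (Δl = ±1, |Δm_l| ≤ 1): not satisfied.
E2 (Δl = 0,±2, l_i+l_f ≥ 2, |Δm_l| ≤ 2): satisfied.

E2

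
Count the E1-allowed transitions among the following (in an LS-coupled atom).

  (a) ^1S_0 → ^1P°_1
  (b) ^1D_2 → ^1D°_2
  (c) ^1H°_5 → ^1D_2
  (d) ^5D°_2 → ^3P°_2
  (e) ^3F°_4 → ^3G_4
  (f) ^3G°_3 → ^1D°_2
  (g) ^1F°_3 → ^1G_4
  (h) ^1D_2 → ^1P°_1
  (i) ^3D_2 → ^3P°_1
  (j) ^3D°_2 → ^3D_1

7

(a) allowed
(b) allowed
(c) forbidden (ΔL, ΔJ fail)
(d) forbidden (parity, ΔS fail)
(e) allowed
(f) forbidden (parity, ΔS, ΔL fail)
(g) allowed
(h) allowed
(i) allowed
(j) allowed
Total allowed: 7 of 10.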